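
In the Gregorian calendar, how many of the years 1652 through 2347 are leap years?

168

Multiples of 4 in [1652,2347]: 174.
Of those, multiples of 100: 7 (not leap unless ÷400).
Multiples of 400: 1.
Leap years = 174 − 7 + 1 = 168.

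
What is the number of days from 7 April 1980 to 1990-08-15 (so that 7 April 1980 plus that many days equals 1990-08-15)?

Apr 7, 1980 → Apr 7, 1981: 365 days.
Apr 7, 1981 → Apr 7, 1982: 365 days.
Apr 7, 1982 → Apr 7, 1983: 365 days.
Apr 7, 1983 → Apr 7, 1984: 366 days (Feb 29, 1984 is in that span).
Apr 7, 1984 → Apr 7, 1985: 365 days.
Apr 7, 1985 → Apr 7, 1986: 365 days.
Apr 7, 1986 → Apr 7, 1987: 365 days.
Apr 7, 1987 → Apr 7, 1988: 366 days (Feb 29, 1988 is in that span).
Apr 7, 1988 → Apr 7, 1989: 365 days.
Apr 7, 1989 → Apr 7, 1990: 365 days.
Apr 7, 1990 → May 7, 1990: 30 days (April has 30).
May 7, 1990 → Jun 7, 1990: 31 days (May has 31).
Jun 7, 1990 → Jul 7, 1990: 30 days (June has 30).
Jul 7, 1990 → Aug 7, 1990: 31 days (July has 31).
Aug 7, 1990 → Aug 15, 1990: 8 days.
Total: 3782 days.

3782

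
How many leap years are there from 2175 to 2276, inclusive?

Multiples of 4 in [2175,2276]: 26.
Of those, multiples of 100: 1 (not leap unless ÷400).
Multiples of 400: 0.
Leap years = 26 − 1 + 0 = 25.

25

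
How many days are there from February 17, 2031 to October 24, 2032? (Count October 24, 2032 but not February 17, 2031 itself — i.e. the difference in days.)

615

Feb 17, 2031 → Feb 17, 2032: 365 days.
Feb 17, 2032 → Mar 17, 2032: 29 days (February has 29).
Mar 17, 2032 → Apr 17, 2032: 31 days (March has 31).
Apr 17, 2032 → May 17, 2032: 30 days (April has 30).
May 17, 2032 → Jun 17, 2032: 31 days (May has 31).
Jun 17, 2032 → Jul 17, 2032: 30 days (June has 30).
Jul 17, 2032 → Aug 17, 2032: 31 days (July has 31).
Aug 17, 2032 → Sep 17, 2032: 31 days (August has 31).
Sep 17, 2032 → Oct 17, 2032: 30 days (September has 30).
Oct 17, 2032 → Oct 24, 2032: 7 days.
Total: 615 days.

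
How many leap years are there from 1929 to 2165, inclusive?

Multiples of 4 in [1929,2165]: 59.
Of those, multiples of 100: 2 (not leap unless ÷400).
Multiples of 400: 1.
Leap years = 59 − 2 + 1 = 58.

58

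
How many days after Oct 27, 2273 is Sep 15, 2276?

Oct 27, 2273 → Oct 27, 2274: 365 days.
Oct 27, 2274 → Oct 27, 2275: 365 days.
Oct 27, 2275 → Nov 27, 2275: 31 days (October has 31).
Nov 27, 2275 → Dec 27, 2275: 30 days (November has 30).
Dec 27, 2275 → Jan 27, 2276: 31 days (December has 31).
Jan 27, 2276 → Feb 27, 2276: 31 days (January has 31).
Feb 27, 2276 → Mar 27, 2276: 29 days (February has 29).
Mar 27, 2276 → Apr 27, 2276: 31 days (March has 31).
Apr 27, 2276 → May 27, 2276: 30 days (April has 30).
May 27, 2276 → Jun 27, 2276: 31 days (May has 31).
Jun 27, 2276 → Jul 27, 2276: 30 days (June has 30).
Jul 27, 2276 → Aug 27, 2276: 31 days (July has 31).
Aug 27, 2276 → Sep 15, 2276: 19 days.
Total: 1054 days.

1054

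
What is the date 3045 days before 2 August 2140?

April 1, 2132

−366 (one year; includes Feb 29, 2140) → Aug 2, 2139 (2679 left).
−365 (one year) → Aug 2, 2138 (2314 left).
−365 (one year) → Aug 2, 2137 (1949 left).
−365 (one year) → Aug 2, 2136 (1584 left).
−366 (one year; includes Feb 29, 2136) → Aug 2, 2135 (1218 left).
−365 (one year) → Aug 2, 2134 (853 left).
−365 (one year) → Aug 2, 2133 (488 left).
−365 (one year) → Aug 2, 2132 (123 left).
−2 → Jul 31, 2132 (end of Jul, 31 days; 121 left).
−31 → Jun 30, 2132 (end of Jun, 30 days; 90 left).
−30 → May 31, 2132 (end of May, 31 days; 60 left).
−31 → Apr 30, 2132 (end of Apr, 30 days; 29 left).
−29 → Apr 1, 2132.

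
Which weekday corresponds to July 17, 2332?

Sunday

Doomsday rule: the anchor day for the 2300s is Wednesday. For year 32: 32÷12 = 2 r 8, and 8÷4 = 2, so 2+8+2 = 12.
Wednesday + 12 ≡ Monday — that's 2332's doomsday.
In July the doomsday date is Jul 11.
Jul 17 is 6 days after Jul 11; 6 mod 7 = 6, so Monday + 6 = Sunday.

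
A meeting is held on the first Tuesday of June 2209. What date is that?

June 1, 2209 is a Thursday.
The first Tuesday is therefore June 6 (5 days later).

June 6, 2209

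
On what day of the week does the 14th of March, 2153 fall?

Doomsday rule: the anchor day for the 2100s is Sunday. For year 53: 53÷12 = 4 r 5, and 5÷4 = 1, so 4+5+1 = 10.
Sunday + 10 ≡ Wednesday — that's 2153's doomsday.
In March the doomsday date is Mar 14.
Mar 14 is the doomsday itself: Wednesday.

Wednesday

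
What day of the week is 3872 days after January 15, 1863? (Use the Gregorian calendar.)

First find the weekday of Jan 15, 1863. Doomsday rule: the anchor day for the 1800s is Friday. For year 63: 63÷12 = 5 r 3, and 3÷4 = 0, so 5+3+0 = 8.
Friday + 8 ≡ Saturday — that's 1863's doomsday.
In January the doomsday date is Jan 3 (1863 is not a leap year).
Jan 15 is 12 days after Jan 3; 12 mod 7 = 5, so Saturday + 5 = Thursday.
3872 mod 7 = 1, so 3872 days after a Thursday is Thursday + 1 = Friday.

Friday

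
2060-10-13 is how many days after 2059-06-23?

478

Jun 23, 2059 → Jun 23, 2060: 366 days (Feb 29, 2060 is in that span).
Jun 23, 2060 → Jul 23, 2060: 30 days (June has 30).
Jul 23, 2060 → Aug 23, 2060: 31 days (July has 31).
Aug 23, 2060 → Sep 23, 2060: 31 days (August has 31).
Sep 23, 2060 → Oct 13, 2060: 20 days.
Total: 478 days.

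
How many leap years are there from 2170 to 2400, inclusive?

56

Multiples of 4 in [2170,2400]: 58.
Of those, multiples of 100: 3 (not leap unless ÷400).
Multiples of 400: 1.
Leap years = 58 − 3 + 1 = 56.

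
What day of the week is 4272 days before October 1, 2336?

Tuesday

First find the weekday of Oct 1, 2336. Doomsday rule: the anchor day for the 2300s is Wednesday. For year 36: 36÷12 = 3 r 0, and 0÷4 = 0, so 3+0+0 = 3.
Wednesday + 3 ≡ Saturday — that's 2336's doomsday.
In October the doomsday date is Oct 10.
Oct 1 is 9 days before Oct 10; 9 mod 7 = 2, so Saturday − 2 = Thursday.
4272 mod 7 = 2, so 4272 days before a Thursday is Thursday − 2 = Tuesday.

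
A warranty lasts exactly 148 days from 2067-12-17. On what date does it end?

May 13, 2068

Dec has 31 days: +15 → Jan 1, 2068 (133 left).
Jan has 31 days: +31 → Feb 1, 2068 (102 left).
Feb has 29 days: +29 → Mar 1, 2068 (73 left).
Mar has 31 days: +31 → Apr 1, 2068 (42 left).
Apr has 30 days: +30 → May 1, 2068 (12 left).
+12 → May 13, 2068.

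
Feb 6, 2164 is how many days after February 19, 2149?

5465

Feb 19, 2149 → Feb 19, 2150: 365 days.
Feb 19, 2150 → Feb 19, 2151: 365 days.
Feb 19, 2151 → Feb 19, 2152: 365 days.
Feb 19, 2152 → Feb 19, 2153: 366 days (Feb 29, 2152 is in that span).
Feb 19, 2153 → Feb 19, 2154: 365 days.
Feb 19, 2154 → Feb 19, 2155: 365 days.
Feb 19, 2155 → Feb 19, 2156: 365 days.
Feb 19, 2156 → Feb 19, 2157: 366 days (Feb 29, 2156 is in that span).
Feb 19, 2157 → Feb 19, 2158: 365 days.
Feb 19, 2158 → Feb 19, 2159: 365 days.
Feb 19, 2159 → Feb 19, 2160: 365 days.
Feb 19, 2160 → Feb 19, 2161: 366 days (Feb 29, 2160 is in that span).
Feb 19, 2161 → Feb 19, 2162: 365 days.
Feb 19, 2162 → Feb 19, 2163: 365 days.
Feb 19, 2163 → Mar 19, 2163: 28 days (February has 28).
Mar 19, 2163 → Apr 19, 2163: 31 days (March has 31).
Apr 19, 2163 → May 19, 2163: 30 days (April has 30).
May 19, 2163 → Jun 19, 2163: 31 days (May has 31).
Jun 19, 2163 → Jul 19, 2163: 30 days (June has 30).
Jul 19, 2163 → Aug 19, 2163: 31 days (July has 31).
Aug 19, 2163 → Sep 19, 2163: 31 days (August has 31).
Sep 19, 2163 → Oct 19, 2163: 30 days (September has 30).
Oct 19, 2163 → Nov 19, 2163: 31 days (October has 31).
Nov 19, 2163 → Dec 19, 2163: 30 days (November has 30).
Dec 19, 2163 → Jan 19, 2164: 31 days (December has 31).
Jan 19, 2164 → Feb 6, 2164: 18 days.
Total: 5465 days.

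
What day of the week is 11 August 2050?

Doomsday rule: the anchor day for the 2000s is Tuesday. For year 50: 50÷12 = 4 r 2, and 2÷4 = 0, so 4+2+0 = 6.
Tuesday + 6 ≡ Monday — that's 2050's doomsday.
In August the doomsday date is Aug 8.
Aug 11 is 3 days after Aug 8; 3 mod 7 = 3, so Monday + 3 = Thursday.

Thursday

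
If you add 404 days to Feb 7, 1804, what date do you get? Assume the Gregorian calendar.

+366 (one year; includes Feb 29, 1804) → Feb 7, 1805 (38 left).
Feb has 28 days: +22 → Mar 1, 1805 (16 left).
+16 → Mar 17, 1805.

March 17, 1805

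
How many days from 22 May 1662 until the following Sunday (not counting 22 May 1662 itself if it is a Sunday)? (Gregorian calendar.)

May 22, 1662 is a Monday.
From Monday to the next Sunday is 6 days.

6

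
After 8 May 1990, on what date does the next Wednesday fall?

May 8, 1990 is a Tuesday.
From Tuesday to the next Wednesday is 1 day.
May 8, 1990 + 1 = May 9, 1990.

May 9, 1990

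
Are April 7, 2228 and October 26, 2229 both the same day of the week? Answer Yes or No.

Yes

From Apr 7, 2228 to Oct 26, 2229 is 567 days.
567 mod 7 = 0, so they are the same weekday.
(Apr 7, 2228 is a Monday; Oct 26, 2229 is a Monday.)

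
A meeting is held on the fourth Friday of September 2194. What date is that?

September 1, 2194 is a Monday.
The first Friday is therefore September 5 (4 days later).
The fourth Friday is 5 + 3×7 = September 26.

September 26, 2194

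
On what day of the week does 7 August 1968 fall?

Wednesday

Doomsday rule: the anchor day for the 1900s is Wednesday. For year 68: 68÷12 = 5 r 8, and 8÷4 = 2, so 5+8+2 = 15.
Wednesday + 15 ≡ Thursday — that's 1968's doomsday.
In August the doomsday date is Aug 8.
Aug 7 is 1 day before Aug 8; 1 mod 7 = 1, so Thursday − 1 = Wednesday.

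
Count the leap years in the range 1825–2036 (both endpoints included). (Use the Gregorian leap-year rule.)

52

Multiples of 4 in [1825,2036]: 53.
Of those, multiples of 100: 2 (not leap unless ÷400).
Multiples of 400: 1.
Leap years = 53 − 2 + 1 = 52.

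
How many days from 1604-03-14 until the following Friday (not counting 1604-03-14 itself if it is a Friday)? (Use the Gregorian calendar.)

5

Mar 14, 1604 is a Sunday.
From Sunday to the next Friday is 5 days.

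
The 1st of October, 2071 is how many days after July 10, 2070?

448

Jul 10, 2070 → Jul 10, 2071: 365 days.
Jul 10, 2071 → Aug 10, 2071: 31 days (July has 31).
Aug 10, 2071 → Sep 10, 2071: 31 days (August has 31).
Sep 10, 2071 → Oct 1, 2071: 21 days.
Total: 448 days.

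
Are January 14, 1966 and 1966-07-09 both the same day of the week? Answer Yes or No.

No

From Jan 14, 1966 to Jul 9, 1966 is 176 days.
176 mod 7 = 1, so they are different weekdays.
(Jan 14, 1966 is a Friday; Jul 9, 1966 is a Saturday.)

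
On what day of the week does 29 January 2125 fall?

Monday

Doomsday rule: the anchor day for the 2100s is Sunday. For year 25: 25÷12 = 2 r 1, and 1÷4 = 0, so 2+1+0 = 3.
Sunday + 3 ≡ Wednesday — that's 2125's doomsday.
In January the doomsday date is Jan 3 (2125 is not a leap year).
Jan 29 is 26 days after Jan 3; 26 mod 7 = 5, so Wednesday + 5 = Monday.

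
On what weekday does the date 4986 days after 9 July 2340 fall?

Thursday

First find the weekday of Jul 9, 2340. Doomsday rule: the anchor day for the 2300s is Wednesday. For year 40: 40÷12 = 3 r 4, and 4÷4 = 1, so 3+4+1 = 8.
Wednesday + 8 ≡ Thursday — that's 2340's doomsday.
In July the doomsday date is Jul 11.
Jul 9 is 2 days before Jul 11; 2 mod 7 = 2, so Thursday − 2 = Tuesday.
4986 mod 7 = 2, so 4986 days after a Tuesday is Tuesday + 2 = Thursday.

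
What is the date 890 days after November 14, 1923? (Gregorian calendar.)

+366 (one year; includes Feb 29, 1924) → Nov 14, 1924 (524 left).
+365 (one year) → Nov 14, 1925 (159 left).
Nov has 30 days: +17 → Dec 1, 1925 (142 left).
Dec has 31 days: +31 → Jan 1, 1926 (111 left).
Jan has 31 days: +31 → Feb 1, 1926 (80 left).
Feb has 28 days: +28 → Mar 1, 1926 (52 left).
Mar has 31 days: +31 → Apr 1, 1926 (21 left).
+21 → Apr 22, 1926.

April 22, 1926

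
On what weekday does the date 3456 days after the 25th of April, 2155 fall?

Wednesday

Apr 25, 2155 is a Friday.
3456 mod 7 = 5, so 3456 days after a Friday is Friday + 5 = Wednesday.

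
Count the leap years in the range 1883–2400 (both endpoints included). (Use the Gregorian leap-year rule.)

Multiples of 4 in [1883,2400]: 130.
Of those, multiples of 100: 6 (not leap unless ÷400).
Multiples of 400: 2.
Leap years = 130 − 6 + 2 = 126.

126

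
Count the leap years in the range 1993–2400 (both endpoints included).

99

Multiples of 4 in [1993,2400]: 102.
Of those, multiples of 100: 5 (not leap unless ÷400).
Multiples of 400: 2.
Leap years = 102 − 5 + 2 = 99.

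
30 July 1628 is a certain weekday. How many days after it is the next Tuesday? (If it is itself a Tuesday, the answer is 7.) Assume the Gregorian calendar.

2

Jul 30, 1628 is a Sunday.
From Sunday to the next Tuesday is 2 days.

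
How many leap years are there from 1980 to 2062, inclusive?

21

Multiples of 4 in [1980,2062]: 21.
Of those, multiples of 100: 1 (not leap unless ÷400).
Multiples of 400: 1.
Leap years = 21 − 1 + 1 = 21.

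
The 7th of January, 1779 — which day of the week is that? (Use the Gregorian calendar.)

Doomsday rule: the anchor day for the 1700s is Sunday. For year 79: 79÷12 = 6 r 7, and 7÷4 = 1, so 6+7+1 = 14.
Sunday + 14 ≡ Sunday — that's 1779's doomsday.
In January the doomsday date is Jan 3 (1779 is not a leap year).
Jan 7 is 4 days after Jan 3; 4 mod 7 = 4, so Sunday + 4 = Thursday.

Thursday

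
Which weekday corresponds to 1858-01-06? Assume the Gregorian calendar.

Doomsday rule: the anchor day for the 1800s is Friday. For year 58: 58÷12 = 4 r 10, and 10÷4 = 2, so 4+10+2 = 16.
Friday + 16 ≡ Sunday — that's 1858's doomsday.
In January the doomsday date is Jan 3 (1858 is not a leap year).
Jan 6 is 3 days after Jan 3; 3 mod 7 = 3, so Sunday + 3 = Wednesday.

Wednesday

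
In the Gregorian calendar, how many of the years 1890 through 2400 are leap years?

Multiples of 4 in [1890,2400]: 128.
Of those, multiples of 100: 6 (not leap unless ÷400).
Multiples of 400: 2.
Leap years = 128 − 6 + 2 = 124.

124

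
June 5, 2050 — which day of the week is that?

Doomsday rule: the anchor day for the 2000s is Tuesday. For year 50: 50÷12 = 4 r 2, and 2÷4 = 0, so 4+2+0 = 6.
Tuesday + 6 ≡ Monday — that's 2050's doomsday.
In June the doomsday date is Jun 6.
Jun 5 is 1 day before Jun 6; 1 mod 7 = 1, so Monday − 1 = Sunday.

Sunday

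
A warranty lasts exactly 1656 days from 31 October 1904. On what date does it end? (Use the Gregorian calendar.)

May 14, 1909

+365 (one year) → Oct 31, 1905 (1291 left).
+365 (one year) → Oct 31, 1906 (926 left).
+365 (one year) → Oct 31, 1907 (561 left).
+366 (one year; includes Feb 29, 1908) → Oct 31, 1908 (195 left).
Oct has 31 days: +1 → Nov 1, 1908 (194 left).
Nov has 30 days: +30 → Dec 1, 1908 (164 left).
Dec has 31 days: +31 → Jan 1, 1909 (133 left).
Jan has 31 days: +31 → Feb 1, 1909 (102 left).
Feb has 28 days: +28 → Mar 1, 1909 (74 left).
Mar has 31 days: +31 → Apr 1, 1909 (43 left).
Apr has 30 days: +30 → May 1, 1909 (13 left).
+13 → May 14, 1909.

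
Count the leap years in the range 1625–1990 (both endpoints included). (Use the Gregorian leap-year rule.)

Multiples of 4 in [1625,1990]: 91.
Of those, multiples of 100: 3 (not leap unless ÷400).
Multiples of 400: 0.
Leap years = 91 − 3 + 0 = 88.

88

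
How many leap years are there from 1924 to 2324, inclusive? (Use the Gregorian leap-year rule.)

98

Multiples of 4 in [1924,2324]: 101.
Of those, multiples of 100: 4 (not leap unless ÷400).
Multiples of 400: 1.
Leap years = 101 − 4 + 1 = 98.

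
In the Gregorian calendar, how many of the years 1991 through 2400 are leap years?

Multiples of 4 in [1991,2400]: 103.
Of those, multiples of 100: 5 (not leap unless ÷400).
Multiples of 400: 2.
Leap years = 103 − 5 + 2 = 100.

100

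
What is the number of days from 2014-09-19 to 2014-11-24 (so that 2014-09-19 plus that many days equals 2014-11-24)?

Sep 19, 2014 → Oct 19, 2014: 30 days (September has 30).
Oct 19, 2014 → Nov 19, 2014: 31 days (October has 31).
Nov 19, 2014 → Nov 24, 2014: 5 days.
Total: 66 days.

66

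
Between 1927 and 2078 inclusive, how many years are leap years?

38

Multiples of 4 in [1927,2078]: 38.
Of those, multiples of 100: 1 (not leap unless ÷400).
Multiples of 400: 1.
Leap years = 38 − 1 + 1 = 38.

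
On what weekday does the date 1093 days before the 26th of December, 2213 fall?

Saturday

Dec 26, 2213 is a Sunday.
1093 mod 7 = 1, so 1093 days before a Sunday is Sunday − 1 = Saturday.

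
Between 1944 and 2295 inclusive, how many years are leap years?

86

Multiples of 4 in [1944,2295]: 88.
Of those, multiples of 100: 3 (not leap unless ÷400).
Multiples of 400: 1.
Leap years = 88 − 3 + 1 = 86.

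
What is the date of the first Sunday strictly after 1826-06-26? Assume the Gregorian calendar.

Jun 26, 1826 is a Monday.
From Monday to the next Sunday is 6 days.
Jun 26, 1826 + 6 = Jul 2, 1826.

July 2, 1826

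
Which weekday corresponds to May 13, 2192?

Doomsday rule: the anchor day for the 2100s is Sunday. For year 92: 92÷12 = 7 r 8, and 8÷4 = 2, so 7+8+2 = 17.
Sunday + 17 ≡ Wednesday — that's 2192's doomsday.
In May the doomsday date is May 9.
May 13 is 4 days after May 9; 4 mod 7 = 4, so Wednesday + 4 = Sunday.

Sunday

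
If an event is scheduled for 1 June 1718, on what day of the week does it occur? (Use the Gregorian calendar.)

Doomsday rule: the anchor day for the 1700s is Sunday. For year 18: 18÷12 = 1 r 6, and 6÷4 = 1, so 1+6+1 = 8.
Sunday + 8 ≡ Monday — that's 1718's doomsday.
In June the doomsday date is Jun 6.
Jun 1 is 5 days before Jun 6; 5 mod 7 = 5, so Monday − 5 = Wednesday.

Wednesday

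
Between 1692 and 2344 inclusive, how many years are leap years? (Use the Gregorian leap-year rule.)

158

Multiples of 4 in [1692,2344]: 164.
Of those, multiples of 100: 7 (not leap unless ÷400).
Multiples of 400: 1.
Leap years = 164 − 7 + 1 = 158.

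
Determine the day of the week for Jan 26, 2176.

Friday

Doomsday rule: the anchor day for the 2100s is Sunday. For year 76: 76÷12 = 6 r 4, and 4÷4 = 1, so 6+4+1 = 11.
Sunday + 11 ≡ Thursday — that's 2176's doomsday.
In January the doomsday date is Jan 4 (2176 is a leap year (divisible by 4)).
Jan 26 is 22 days after Jan 4; 22 mod 7 = 1, so Thursday + 1 = Friday.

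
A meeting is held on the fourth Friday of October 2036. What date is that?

October 24, 2036

October 1, 2036 is a Wednesday.
The first Friday is therefore October 3 (2 days later).
The fourth Friday is 3 + 3×7 = October 24.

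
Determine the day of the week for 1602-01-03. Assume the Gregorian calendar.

Doomsday rule: the anchor day for the 1600s is Tuesday. For year 02: 2÷12 = 0 r 2, and 2÷4 = 0, so 0+2+0 = 2.
Tuesday + 2 ≡ Thursday — that's 1602's doomsday.
In January the doomsday date is Jan 3 (1602 is not a leap year).
Jan 3 is the doomsday itself: Thursday.

Thursday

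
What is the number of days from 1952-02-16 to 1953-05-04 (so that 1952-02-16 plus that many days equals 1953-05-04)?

443

Feb 16, 1952 → Feb 16, 1953: 366 days (Feb 29, 1952 is in that span).
Feb 16, 1953 → Mar 16, 1953: 28 days (February has 28).
Mar 16, 1953 → Apr 16, 1953: 31 days (March has 31).
Apr 16, 1953 → May 4, 1953: 18 days.
Total: 443 days.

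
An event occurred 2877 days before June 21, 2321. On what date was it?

August 5, 2313

−365 (one year) → Jun 21, 2320 (2512 left).
−366 (one year; includes Feb 29, 2320) → Jun 21, 2319 (2146 left).
−365 (one year) → Jun 21, 2318 (1781 left).
−365 (one year) → Jun 21, 2317 (1416 left).
−365 (one year) → Jun 21, 2316 (1051 left).
−366 (one year; includes Feb 29, 2316) → Jun 21, 2315 (685 left).
−365 (one year) → Jun 21, 2314 (320 left).
−21 → May 31, 2314 (end of May, 31 days; 299 left).
−31 → Apr 30, 2314 (end of Apr, 30 days; 268 left).
−30 → Mar 31, 2314 (end of Mar, 31 days; 238 left).
−31 → Feb 28, 2314 (end of Feb, 28 days; 207 left).
−28 → Jan 31, 2314 (end of Jan, 31 days; 179 left).
−31 → Dec 31, 2313 (end of Dec, 31 days; 148 left).
−31 → Nov 30, 2313 (end of Nov, 30 days; 117 left).
−30 → Oct 31, 2313 (end of Oct, 31 days; 87 left).
−31 → Sep 30, 2313 (end of Sep, 30 days; 56 left).
−30 → Aug 31, 2313 (end of Aug, 31 days; 26 left).
−26 → Aug 5, 2313.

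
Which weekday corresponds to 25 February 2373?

Doomsday rule: the anchor day for the 2300s is Wednesday. For year 73: 73÷12 = 6 r 1, and 1÷4 = 0, so 6+1+0 = 7.
Wednesday + 7 ≡ Wednesday — that's 2373's doomsday.
In February the doomsday date is Feb 28 (2373 is not a leap year).
Feb 25 is 3 days before Feb 28; 3 mod 7 = 3, so Wednesday − 3 = Sunday.

Sunday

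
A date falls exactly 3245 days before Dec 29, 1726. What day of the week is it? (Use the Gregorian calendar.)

First find the weekday of Dec 29, 1726. Doomsday rule: the anchor day for the 1700s is Sunday. For year 26: 26÷12 = 2 r 2, and 2÷4 = 0, so 2+2+0 = 4.
Sunday + 4 ≡ Thursday — that's 1726's doomsday.
In December the doomsday date is Dec 12.
Dec 29 is 17 days after Dec 12; 17 mod 7 = 3, so Thursday + 3 = Sunday.
3245 mod 7 = 4, so 3245 days before a Sunday is Sunday − 4 = Wednesday.

Wednesday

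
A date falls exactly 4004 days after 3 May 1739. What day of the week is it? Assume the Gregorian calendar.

Sunday

First find the weekday of May 3, 1739. Doomsday rule: the anchor day for the 1700s is Sunday. For year 39: 39÷12 = 3 r 3, and 3÷4 = 0, so 3+3+0 = 6.
Sunday + 6 ≡ Saturday — that's 1739's doomsday.
In May the doomsday date is May 9.
May 3 is 6 days before May 9; 6 mod 7 = 6, so Saturday − 6 = Sunday.
4004 mod 7 = 0, so 4004 days after a Sunday is Sunday + 0 = Sunday.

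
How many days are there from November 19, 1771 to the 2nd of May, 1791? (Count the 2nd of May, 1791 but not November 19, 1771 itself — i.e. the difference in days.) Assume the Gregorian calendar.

Nov 19, 1771 → Nov 19, 1772: 366 days (Feb 29, 1772 is in that span).
Nov 19, 1772 → Nov 19, 1773: 365 days.
Nov 19, 1773 → Nov 19, 1774: 365 days.
Nov 19, 1774 → Nov 19, 1775: 365 days.
Nov 19, 1775 → Nov 19, 1776: 366 days (Feb 29, 1776 is in that span).
Nov 19, 1776 → Nov 19, 1777: 365 days.
Nov 19, 1777 → Nov 19, 1778: 365 days.
Nov 19, 1778 → Nov 19, 1779: 365 days.
Nov 19, 1779 → Nov 19, 1780: 366 days (Feb 29, 1780 is in that span).
Nov 19, 1780 → Nov 19, 1781: 365 days.
Nov 19, 1781 → Nov 19, 1782: 365 days.
Nov 19, 1782 → Nov 19, 1783: 365 days.
Nov 19, 1783 → Nov 19, 1784: 366 days (Feb 29, 1784 is in that span).
Nov 19, 1784 → Nov 19, 1785: 365 days.
Nov 19, 1785 → Nov 19, 1786: 365 days.
Nov 19, 1786 → Nov 19, 1787: 365 days.
Nov 19, 1787 → Nov 19, 1788: 366 days (Feb 29, 1788 is in that span).
Nov 19, 1788 → Nov 19, 1789: 365 days.
Nov 19, 1789 → Nov 19, 1790: 365 days.
Nov 19, 1790 → Dec 19, 1790: 30 days (November has 30).
Dec 19, 1790 → Jan 19, 1791: 31 days (December has 31).
Jan 19, 1791 → Feb 19, 1791: 31 days (January has 31).
Feb 19, 1791 → Mar 19, 1791: 28 days (February has 28).
Mar 19, 1791 → Apr 19, 1791: 31 days (March has 31).
Apr 19, 1791 → May 2, 1791: 13 days.
Total: 7104 days.

7104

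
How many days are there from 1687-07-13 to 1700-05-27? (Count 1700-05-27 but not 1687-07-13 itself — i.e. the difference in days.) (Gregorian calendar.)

4701

Jul 13, 1687 → Jul 13, 1688: 366 days (Feb 29, 1688 is in that span).
Jul 13, 1688 → Jul 13, 1689: 365 days.
Jul 13, 1689 → Jul 13, 1690: 365 days.
Jul 13, 1690 → Jul 13, 1691: 365 days.
Jul 13, 1691 → Jul 13, 1692: 366 days (Feb 29, 1692 is in that span).
Jul 13, 1692 → Jul 13, 1693: 365 days.
Jul 13, 1693 → Jul 13, 1694: 365 days.
Jul 13, 1694 → Jul 13, 1695: 365 days.
Jul 13, 1695 → Jul 13, 1696: 366 days (Feb 29, 1696 is in that span).
Jul 13, 1696 → Jul 13, 1697: 365 days.
Jul 13, 1697 → Jul 13, 1698: 365 days.
Jul 13, 1698 → Jul 13, 1699: 365 days.
Jul 13, 1699 → Aug 13, 1699: 31 days (July has 31).
Aug 13, 1699 → Sep 13, 1699: 31 days (August has 31).
Sep 13, 1699 → Oct 13, 1699: 30 days (September has 30).
Oct 13, 1699 → Nov 13, 1699: 31 days (October has 31).
Nov 13, 1699 → Dec 13, 1699: 30 days (November has 30).
Dec 13, 1699 → Jan 13, 1700: 31 days (December has 31).
Jan 13, 1700 → Feb 13, 1700: 31 days (January has 31).
Feb 13, 1700 → Mar 13, 1700: 28 days (February has 28).
Mar 13, 1700 → Apr 13, 1700: 31 days (March has 31).
Apr 13, 1700 → May 13, 1700: 30 days (April has 30).
May 13, 1700 → May 27, 1700: 14 days.
Total: 4701 days.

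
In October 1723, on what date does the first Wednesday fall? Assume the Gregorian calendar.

October 1, 1723 is a Friday.
The first Wednesday is therefore October 6 (5 days later).

October 6, 1723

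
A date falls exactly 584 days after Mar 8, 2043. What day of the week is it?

First find the weekday of Mar 8, 2043. Doomsday rule: the anchor day for the 2000s is Tuesday. For year 43: 43÷12 = 3 r 7, and 7÷4 = 1, so 3+7+1 = 11.
Tuesday + 11 ≡ Saturday — that's 2043's doomsday.
In March the doomsday date is Mar 14.
Mar 8 is 6 days before Mar 14; 6 mod 7 = 6, so Saturday − 6 = Sunday.
584 mod 7 = 3, so 584 days after a Sunday is Sunday + 3 = Wednesday.

Wednesday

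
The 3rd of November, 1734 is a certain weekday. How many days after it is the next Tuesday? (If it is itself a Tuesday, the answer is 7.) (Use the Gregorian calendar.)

6

Nov 3, 1734 is a Wednesday.
From Wednesday to the next Tuesday is 6 days.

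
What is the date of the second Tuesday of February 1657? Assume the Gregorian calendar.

February 13, 1657

February 1, 1657 is a Thursday.
The first Tuesday is therefore February 6 (5 days later).
The second Tuesday is 6 + 1×7 = February 13.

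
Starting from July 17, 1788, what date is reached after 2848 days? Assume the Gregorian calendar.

+365 (one year) → Jul 17, 1789 (2483 left).
+365 (one year) → Jul 17, 1790 (2118 left).
+365 (one year) → Jul 17, 1791 (1753 left).
+366 (one year; includes Feb 29, 1792) → Jul 17, 1792 (1387 left).
+365 (one year) → Jul 17, 1793 (1022 left).
+365 (one year) → Jul 17, 1794 (657 left).
+365 (one year) → Jul 17, 1795 (292 left).
Jul has 31 days: +15 → Aug 1, 1795 (277 left).
Aug has 31 days: +31 → Sep 1, 1795 (246 left).
Sep has 30 days: +30 → Oct 1, 1795 (216 left).
Oct has 31 days: +31 → Nov 1, 1795 (185 left).
Nov has 30 days: +30 → Dec 1, 1795 (155 left).
Dec has 31 days: +31 → Jan 1, 1796 (124 left).
Jan has 31 days: +31 → Feb 1, 1796 (93 left).
Feb has 29 days: +29 → Mar 1, 1796 (64 left).
Mar has 31 days: +31 → Apr 1, 1796 (33 left).
Apr has 30 days: +30 → May 1, 1796 (3 left).
+3 → May 4, 1796.

May 4, 1796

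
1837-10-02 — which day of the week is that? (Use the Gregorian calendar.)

Doomsday rule: the anchor day for the 1800s is Friday. For year 37: 37÷12 = 3 r 1, and 1÷4 = 0, so 3+1+0 = 4.
Friday + 4 ≡ Tuesday — that's 1837's doomsday.
In October the doomsday date is Oct 10.
Oct 2 is 8 days before Oct 10; 8 mod 7 = 1, so Tuesday − 1 = Monday.

Monday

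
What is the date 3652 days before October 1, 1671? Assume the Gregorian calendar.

October 1, 1661

−365 (one year) → Oct 1, 1670 (3287 left).
−365 (one year) → Oct 1, 1669 (2922 left).
−365 (one year) → Oct 1, 1668 (2557 left).
−366 (one year; includes Feb 29, 1668) → Oct 1, 1667 (2191 left).
−365 (one year) → Oct 1, 1666 (1826 left).
−365 (one year) → Oct 1, 1665 (1461 left).
−365 (one year) → Oct 1, 1664 (1096 left).
−366 (one year; includes Feb 29, 1664) → Oct 1, 1663 (730 left).
−365 (one year) → Oct 1, 1662 (365 left).
−1 → Sep 30, 1662 (end of Sep, 30 days; 364 left).
−30 → Aug 31, 1662 (end of Aug, 31 days; 334 left).
−31 → Jul 31, 1662 (end of Jul, 31 days; 303 left).
−31 → Jun 30, 1662 (end of Jun, 30 days; 272 left).
−30 → May 31, 1662 (end of May, 31 days; 242 left).
−31 → Apr 30, 1662 (end of Apr, 30 days; 211 left).
−30 → Mar 31, 1662 (end of Mar, 31 days; 181 left).
−31 → Feb 28, 1662 (end of Feb, 28 days; 150 left).
−28 → Jan 31, 1662 (end of Jan, 31 days; 122 left).
−31 → Dec 31, 1661 (end of Dec, 31 days; 91 left).
−31 → Nov 30, 1661 (end of Nov, 30 days; 60 left).
−30 → Oct 31, 1661 (end of Oct, 31 days; 30 left).
−30 → Oct 1, 1661.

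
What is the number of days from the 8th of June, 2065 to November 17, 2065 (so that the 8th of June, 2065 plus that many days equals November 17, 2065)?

162

Jun 8, 2065 → Jul 8, 2065: 30 days (June has 30).
Jul 8, 2065 → Aug 8, 2065: 31 days (July has 31).
Aug 8, 2065 → Sep 8, 2065: 31 days (August has 31).
Sep 8, 2065 → Oct 8, 2065: 30 days (September has 30).
Oct 8, 2065 → Nov 8, 2065: 31 days (October has 31).
Nov 8, 2065 → Nov 17, 2065: 9 days.
Total: 162 days.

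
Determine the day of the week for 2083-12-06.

Doomsday rule: the anchor day for the 2000s is Tuesday. For year 83: 83÷12 = 6 r 11, and 11÷4 = 2, so 6+11+2 = 19.
Tuesday + 19 ≡ Sunday — that's 2083's doomsday.
In December the doomsday date is Dec 12.
Dec 6 is 6 days before Dec 12; 6 mod 7 = 6, so Sunday − 6 = Monday.

Monday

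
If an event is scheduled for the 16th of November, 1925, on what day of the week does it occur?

January 1, 1925 is a Thursday.
Jan 1, 1925 → Feb 1, 1925: 31 days (January has 31).
Feb 1, 1925 → Mar 1, 1925: 28 days (February has 28).
Mar 1, 1925 → Apr 1, 1925: 31 days (March has 31).
Apr 1, 1925 → May 1, 1925: 30 days (April has 30).
May 1, 1925 → Jun 1, 1925: 31 days (May has 31).
Jun 1, 1925 → Jul 1, 1925: 30 days (June has 30).
Jul 1, 1925 → Aug 1, 1925: 31 days (July has 31).
Aug 1, 1925 → Sep 1, 1925: 31 days (August has 31).
Sep 1, 1925 → Oct 1, 1925: 30 days (September has 30).
Oct 1, 1925 → Nov 1, 1925: 31 days (October has 31).
Nov 1, 1925 → Nov 16, 1925: 15 days.
Total: 319 days.
319 mod 7 = 4, so Thursday + 4 = Monday.

Monday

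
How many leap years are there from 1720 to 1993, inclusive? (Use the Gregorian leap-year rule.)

Multiples of 4 in [1720,1993]: 69.
Of those, multiples of 100: 2 (not leap unless ÷400).
Multiples of 400: 0.
Leap years = 69 − 2 + 0 = 67.

67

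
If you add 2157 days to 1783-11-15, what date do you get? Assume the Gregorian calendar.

+366 (one year; includes Feb 29, 1784) → Nov 15, 1784 (1791 left).
+365 (one year) → Nov 15, 1785 (1426 left).
+365 (one year) → Nov 15, 1786 (1061 left).
+365 (one year) → Nov 15, 1787 (696 left).
+366 (one year; includes Feb 29, 1788) → Nov 15, 1788 (330 left).
Nov has 30 days: +16 → Dec 1, 1788 (314 left).
Dec has 31 days: +31 → Jan 1, 1789 (283 left).
Jan has 31 days: +31 → Feb 1, 1789 (252 left).
Feb has 28 days: +28 → Mar 1, 1789 (224 left).
Mar has 31 days: +31 → Apr 1, 1789 (193 left).
Apr has 30 days: +30 → May 1, 1789 (163 left).
May has 31 days: +31 → Jun 1, 1789 (132 left).
Jun has 30 days: +30 → Jul 1, 1789 (102 left).
Jul has 31 days: +31 → Aug 1, 1789 (71 left).
Aug has 31 days: +31 → Sep 1, 1789 (40 left).
Sep has 30 days: +30 → Oct 1, 1789 (10 left).
+10 → Oct 11, 1789.

October 11, 1789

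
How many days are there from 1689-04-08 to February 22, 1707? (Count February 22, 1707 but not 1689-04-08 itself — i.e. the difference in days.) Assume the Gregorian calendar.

6528

Apr 8, 1689 → Apr 8, 1690: 365 days.
Apr 8, 1690 → Apr 8, 1691: 365 days.
Apr 8, 1691 → Apr 8, 1692: 366 days (Feb 29, 1692 is in that span).
Apr 8, 1692 → Apr 8, 1693: 365 days.
Apr 8, 1693 → Apr 8, 1694: 365 days.
Apr 8, 1694 → Apr 8, 1695: 365 days.
Apr 8, 1695 → Apr 8, 1696: 366 days (Feb 29, 1696 is in that span).
Apr 8, 1696 → Apr 8, 1697: 365 days.
Apr 8, 1697 → Apr 8, 1698: 365 days.
Apr 8, 1698 → Apr 8, 1699: 365 days.
Apr 8, 1699 → Apr 8, 1700: 365 days.
Apr 8, 1700 → Apr 8, 1701: 365 days.
Apr 8, 1701 → Apr 8, 1702: 365 days.
Apr 8, 1702 → Apr 8, 1703: 365 days.
Apr 8, 1703 → Apr 8, 1704: 366 days (Feb 29, 1704 is in that span).
Apr 8, 1704 → Apr 8, 1705: 365 days.
Apr 8, 1705 → Apr 8, 1706: 365 days.
Apr 8, 1706 → May 8, 1706: 30 days (April has 30).
May 8, 1706 → Jun 8, 1706: 31 days (May has 31).
Jun 8, 1706 → Jul 8, 1706: 30 days (June has 30).
Jul 8, 1706 → Aug 8, 1706: 31 days (July has 31).
Aug 8, 1706 → Sep 8, 1706: 31 days (August has 31).
Sep 8, 1706 → Oct 8, 1706: 30 days (September has 30).
Oct 8, 1706 → Nov 8, 1706: 31 days (October has 31).
Nov 8, 1706 → Dec 8, 1706: 30 days (November has 30).
Dec 8, 1706 → Jan 8, 1707: 31 days (December has 31).
Jan 8, 1707 → Feb 8, 1707: 31 days (January has 31).
Feb 8, 1707 → Feb 22, 1707: 14 days.
Total: 6528 days.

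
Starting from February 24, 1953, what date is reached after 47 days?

April 12, 1953

Feb has 28 days: +5 → Mar 1, 1953 (42 left).
Mar has 31 days: +31 → Apr 1, 1953 (11 left).
+11 → Apr 12, 1953.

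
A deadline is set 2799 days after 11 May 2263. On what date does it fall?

January 8, 2271

+366 (one year; includes Feb 29, 2264) → May 11, 2264 (2433 left).
+365 (one year) → May 11, 2265 (2068 left).
+365 (one year) → May 11, 2266 (1703 left).
+365 (one year) → May 11, 2267 (1338 left).
+366 (one year; includes Feb 29, 2268) → May 11, 2268 (972 left).
+365 (one year) → May 11, 2269 (607 left).
+365 (one year) → May 11, 2270 (242 left).
May has 31 days: +21 → Jun 1, 2270 (221 left).
Jun has 30 days: +30 → Jul 1, 2270 (191 left).
Jul has 31 days: +31 → Aug 1, 2270 (160 left).
Aug has 31 days: +31 → Sep 1, 2270 (129 left).
Sep has 30 days: +30 → Oct 1, 2270 (99 left).
Oct has 31 days: +31 → Nov 1, 2270 (68 left).
Nov has 30 days: +30 → Dec 1, 2270 (38 left).
Dec has 31 days: +31 → Jan 1, 2271 (7 left).
+7 → Jan 8, 2271.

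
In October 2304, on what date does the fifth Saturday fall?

October 1, 2304 is a Saturday.
The first Saturday is therefore October 1 (same day).
The fifth Saturday is 1 + 4×7 = October 29.

October 29, 2304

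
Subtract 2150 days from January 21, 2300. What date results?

March 3, 2294

−365 (one year) → Jan 21, 2299 (1785 left).
−365 (one year) → Jan 21, 2298 (1420 left).
−365 (one year) → Jan 21, 2297 (1055 left).
−366 (one year; includes Feb 29, 2296) → Jan 21, 2296 (689 left).
−365 (one year) → Jan 21, 2295 (324 left).
−21 → Dec 31, 2294 (end of Dec, 31 days; 303 left).
−31 → Nov 30, 2294 (end of Nov, 30 days; 272 left).
−30 → Oct 31, 2294 (end of Oct, 31 days; 242 left).
−31 → Sep 30, 2294 (end of Sep, 30 days; 211 left).
−30 → Aug 31, 2294 (end of Aug, 31 days; 181 left).
−31 → Jul 31, 2294 (end of Jul, 31 days; 150 left).
−31 → Jun 30, 2294 (end of Jun, 30 days; 119 left).
−30 → May 31, 2294 (end of May, 31 days; 89 left).
−31 → Apr 30, 2294 (end of Apr, 30 days; 58 left).
−30 → Mar 31, 2294 (end of Mar, 31 days; 28 left).
−28 → Mar 3, 2294.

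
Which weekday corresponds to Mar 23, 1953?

Monday

Doomsday rule: the anchor day for the 1900s is Wednesday. For year 53: 53÷12 = 4 r 5, and 5÷4 = 1, so 4+5+1 = 10.
Wednesday + 10 ≡ Saturday — that's 1953's doomsday.
In March the doomsday date is Mar 14.
Mar 23 is 9 days after Mar 14; 9 mod 7 = 2, so Saturday + 2 = Monday.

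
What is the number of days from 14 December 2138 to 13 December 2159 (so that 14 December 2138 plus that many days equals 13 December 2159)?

Dec 14, 2138 → Dec 14, 2139: 365 days.
Dec 14, 2139 → Dec 14, 2140: 366 days (Feb 29, 2140 is in that span).
Dec 14, 2140 → Dec 14, 2141: 365 days.
Dec 14, 2141 → Dec 14, 2142: 365 days.
Dec 14, 2142 → Dec 14, 2143: 365 days.
Dec 14, 2143 → Dec 14, 2144: 366 days (Feb 29, 2144 is in that span).
Dec 14, 2144 → Dec 14, 2145: 365 days.
Dec 14, 2145 → Dec 14, 2146: 365 days.
Dec 14, 2146 → Dec 14, 2147: 365 days.
Dec 14, 2147 → Dec 14, 2148: 366 days (Feb 29, 2148 is in that span).
Dec 14, 2148 → Dec 14, 2149: 365 days.
Dec 14, 2149 → Dec 14, 2150: 365 days.
Dec 14, 2150 → Dec 14, 2151: 365 days.
Dec 14, 2151 → Dec 14, 2152: 366 days (Feb 29, 2152 is in that span).
Dec 14, 2152 → Dec 14, 2153: 365 days.
Dec 14, 2153 → Dec 14, 2154: 365 days.
Dec 14, 2154 → Dec 14, 2155: 365 days.
Dec 14, 2155 → Dec 14, 2156: 366 days (Feb 29, 2156 is in that span).
Dec 14, 2156 → Dec 14, 2157: 365 days.
Dec 14, 2157 → Dec 14, 2158: 365 days.
Dec 14, 2158 → Jan 14, 2159: 31 days (December has 31).
Jan 14, 2159 → Feb 14, 2159: 31 days (January has 31).
Feb 14, 2159 → Mar 14, 2159: 28 days (February has 28).
Mar 14, 2159 → Apr 14, 2159: 31 days (March has 31).
Apr 14, 2159 → May 14, 2159: 30 days (April has 30).
May 14, 2159 → Jun 14, 2159: 31 days (May has 31).
Jun 14, 2159 → Jul 14, 2159: 30 days (June has 30).
Jul 14, 2159 → Aug 14, 2159: 31 days (July has 31).
Aug 14, 2159 → Sep 14, 2159: 31 days (August has 31).
Sep 14, 2159 → Oct 14, 2159: 30 days (September has 30).
Oct 14, 2159 → Nov 14, 2159: 31 days (October has 31).
Nov 14, 2159 → Dec 13, 2159: 29 days.
Total: 7669 days.

7669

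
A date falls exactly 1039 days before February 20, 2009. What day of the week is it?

Tuesday

First find the weekday of Feb 20, 2009. Doomsday rule: the anchor day for the 2000s is Tuesday. For year 09: 9÷12 = 0 r 9, and 9÷4 = 2, so 0+9+2 = 11.
Tuesday + 11 ≡ Saturday — that's 2009's doomsday.
In February the doomsday date is Feb 28 (2009 is not a leap year).
Feb 20 is 8 days before Feb 28; 8 mod 7 = 1, so Saturday − 1 = Friday.
1039 mod 7 = 3, so 1039 days before a Friday is Friday − 3 = Tuesday.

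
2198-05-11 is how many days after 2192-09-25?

Sep 25, 2192 → Sep 25, 2193: 365 days.
Sep 25, 2193 → Sep 25, 2194: 365 days.
Sep 25, 2194 → Sep 25, 2195: 365 days.
Sep 25, 2195 → Sep 25, 2196: 366 days (Feb 29, 2196 is in that span).
Sep 25, 2196 → Sep 25, 2197: 365 days.
Sep 25, 2197 → Oct 25, 2197: 30 days (September has 30).
Oct 25, 2197 → Nov 25, 2197: 31 days (October has 31).
Nov 25, 2197 → Dec 25, 2197: 30 days (November has 30).
Dec 25, 2197 → Jan 25, 2198: 31 days (December has 31).
Jan 25, 2198 → Feb 25, 2198: 31 days (January has 31).
Feb 25, 2198 → Mar 25, 2198: 28 days (February has 28).
Mar 25, 2198 → Apr 25, 2198: 31 days (March has 31).
Apr 25, 2198 → May 11, 2198: 16 days.
Total: 2054 days.

2054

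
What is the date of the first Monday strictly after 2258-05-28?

May 31, 2258

May 28, 2258 is a Friday.
From Friday to the next Monday is 3 days.
May 28, 2258 + 3 = May 31, 2258.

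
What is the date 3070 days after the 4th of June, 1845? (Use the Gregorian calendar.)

+365 (one year) → Jun 4, 1846 (2705 left).
+365 (one year) → Jun 4, 1847 (2340 left).
+366 (one year; includes Feb 29, 1848) → Jun 4, 1848 (1974 left).
+365 (one year) → Jun 4, 1849 (1609 left).
+365 (one year) → Jun 4, 1850 (1244 left).
+365 (one year) → Jun 4, 1851 (879 left).
+366 (one year; includes Feb 29, 1852) → Jun 4, 1852 (513 left).
+365 (one year) → Jun 4, 1853 (148 left).
Jun has 30 days: +27 → Jul 1, 1853 (121 left).
Jul has 31 days: +31 → Aug 1, 1853 (90 left).
Aug has 31 days: +31 → Sep 1, 1853 (59 left).
Sep has 30 days: +30 → Oct 1, 1853 (29 left).
+29 → Oct 30, 1853.

October 30, 1853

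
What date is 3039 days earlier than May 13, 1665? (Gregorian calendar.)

−365 (one year) → May 13, 1664 (2674 left).
−366 (one year; includes Feb 29, 1664) → May 13, 1663 (2308 left).
−365 (one year) → May 13, 1662 (1943 left).
−365 (one year) → May 13, 1661 (1578 left).
−365 (one year) → May 13, 1660 (1213 left).
−366 (one year; includes Feb 29, 1660) → May 13, 1659 (847 left).
−365 (one year) → May 13, 1658 (482 left).
−365 (one year) → May 13, 1657 (117 left).
−13 → Apr 30, 1657 (end of Apr, 30 days; 104 left).
−30 → Mar 31, 1657 (end of Mar, 31 days; 74 left).
−31 → Feb 28, 1657 (end of Feb, 28 days; 43 left).
−28 → Jan 31, 1657 (end of Jan, 31 days; 15 left).
−15 → Jan 16, 1657.

January 16, 1657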